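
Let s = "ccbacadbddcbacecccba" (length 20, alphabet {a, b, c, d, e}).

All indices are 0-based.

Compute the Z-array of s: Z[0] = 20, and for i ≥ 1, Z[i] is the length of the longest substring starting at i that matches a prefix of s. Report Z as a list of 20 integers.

Z[0]=20
i=1: fresh scan; Z[1]=1 grow→box=[1,2)
i=2: fresh scan; Z[2]=0
i=3: fresh scan; Z[3]=0
i=4: fresh scan; Z[4]=1 grow→box=[4,5)
i=5: fresh scan; Z[5]=0
i=6: fresh scan; Z[6]=0
i=7: fresh scan; Z[7]=0
i=8: fresh scan; Z[8]=0
i=9: fresh scan; Z[9]=0
i=10: fresh scan; Z[10]=1 grow→box=[10,11)
i=11: fresh scan; Z[11]=0
i=12: fresh scan; Z[12]=0
i=13: fresh scan; Z[13]=1 grow→box=[13,14)
i=14: fresh scan; Z[14]=0
i=15: fresh scan; Z[15]=2 grow→box=[15,17)
i=16: min(r-i=1, Z[1]=1)=1; Z[16]=4 grow→box=[16,20)
i=17: min(r-i=3, Z[1]=1)=1; Z[17]=1
i=18: min(r-i=2, Z[2]=0)=0; Z[18]=0
i=19: min(r-i=1, Z[3]=0)=0; Z[19]=0

[20, 1, 0, 0, 1, 0, 0, 0, 0, 0, 1, 0, 0, 1, 0, 2, 4, 1, 0, 0]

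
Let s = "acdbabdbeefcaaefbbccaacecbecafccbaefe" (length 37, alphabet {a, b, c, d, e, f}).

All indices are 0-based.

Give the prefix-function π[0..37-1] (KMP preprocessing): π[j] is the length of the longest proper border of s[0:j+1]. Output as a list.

[0, 0, 0, 0, 1, 0, 0, 0, 0, 0, 0, 0, 1, 1, 0, 0, 0, 0, 0, 0, 1, 1, 2, 0, 0, 0, 0, 0, 1, 0, 0, 0, 0, 1, 0, 0, 0]

π[0] = 0
j=1 s[j]='c': π[1]=0 (border '')
j=2 s[j]='d': π[2]=0 (border '')
j=3 s[j]='b': π[3]=0 (border '')
j=4 s[j]='a': π[4]=1 (border 'a')
j=5 s[j]='b': k: 1→0; π[5]=0 (border '')
j=6 s[j]='d': π[6]=0 (border '')
j=7 s[j]='b': π[7]=0 (border '')
j=8 s[j]='e': π[8]=0 (border '')
j=9 s[j]='e': π[9]=0 (border '')
j=10 s[j]='f': π[10]=0 (border '')
j=11 s[j]='c': π[11]=0 (border '')
j=12 s[j]='a': π[12]=1 (border 'a')
j=13 s[j]='a': k: 1→0; π[13]=1 (border 'a')
j=14 s[j]='e': k: 1→0; π[14]=0 (border '')
j=15 s[j]='f': π[15]=0 (border '')
j=16 s[j]='b': π[16]=0 (border '')
j=17 s[j]='b': π[17]=0 (border '')
j=18 s[j]='c': π[18]=0 (border '')
j=19 s[j]='c': π[19]=0 (border '')
j=20 s[j]='a': π[20]=1 (border 'a')
j=21 s[j]='a': k: 1→0; π[21]=1 (border 'a')
j=22 s[j]='c': π[22]=2 (border 'ac')
j=23 s[j]='e': k: 2→0; π[23]=0 (border '')
j=24 s[j]='c': π[24]=0 (border '')
j=25 s[j]='b': π[25]=0 (border '')
j=26 s[j]='e': π[26]=0 (border '')
j=27 s[j]='c': π[27]=0 (border '')
j=28 s[j]='a': π[28]=1 (border 'a')
j=29 s[j]='f': k: 1→0; π[29]=0 (border '')
j=30 s[j]='c': π[30]=0 (border '')
j=31 s[j]='c': π[31]=0 (border '')
j=32 s[j]='b': π[32]=0 (border '')
j=33 s[j]='a': π[33]=1 (border 'a')
j=34 s[j]='e': k: 1→0; π[34]=0 (border '')
j=35 s[j]='f': π[35]=0 (border '')
j=36 s[j]='e': π[36]=0 (border '')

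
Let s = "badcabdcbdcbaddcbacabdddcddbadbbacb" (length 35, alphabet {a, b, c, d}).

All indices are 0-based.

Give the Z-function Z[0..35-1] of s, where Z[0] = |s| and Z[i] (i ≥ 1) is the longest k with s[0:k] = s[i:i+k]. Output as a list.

Z[0]=35
i=1: i≥r, start 0; Z[1]=0
i=2: i≥r, start 0; Z[2]=0
i=3: i≥r, start 0; Z[3]=0
i=4: i≥r, start 0; Z[4]=0
i=5: i≥r, start 0; Z[5]=1 grow→box=[5,6)
i=6: i≥r, start 0; Z[6]=0
i=7: i≥r, start 0; Z[7]=0
i=8: i≥r, start 0; Z[8]=1 grow→box=[8,9)
i=9: i≥r, start 0; Z[9]=0
i=10: i≥r, start 0; Z[10]=0
i=11: i≥r, start 0; Z[11]=3 grow→box=[11,14)
i=12: min(r-i=2, Z[1]=0)=0; Z[12]=0
i=13: min(r-i=1, Z[2]=0)=0; Z[13]=0
i=14: i≥r, start 0; Z[14]=0
i=15: i≥r, start 0; Z[15]=0
i=16: i≥r, start 0; Z[16]=2 grow→box=[16,18)
i=17: min(r-i=1, Z[1]=0)=0; Z[17]=0
i=18: i≥r, start 0; Z[18]=0
i=19: i≥r, start 0; Z[19]=0
i=20: i≥r, start 0; Z[20]=1 grow→box=[20,21)
i=21: i≥r, start 0; Z[21]=0
i=22: i≥r, start 0; Z[22]=0
i=23: i≥r, start 0; Z[23]=0
i=24: i≥r, start 0; Z[24]=0
i=25: i≥r, start 0; Z[25]=0
i=26: i≥r, start 0; Z[26]=0
i=27: i≥r, start 0; Z[27]=3 grow→box=[27,30)
i=28: min(r-i=2, Z[1]=0)=0; Z[28]=0
i=29: min(r-i=1, Z[2]=0)=0; Z[29]=0
i=30: i≥r, start 0; Z[30]=1 grow→box=[30,31)
i=31: i≥r, start 0; Z[31]=2 grow→box=[31,33)
i=32: min(r-i=1, Z[1]=0)=0; Z[32]=0
i=33: i≥r, start 0; Z[33]=0
i=34: i≥r, start 0; Z[34]=1 grow→box=[34,35)

[35, 0, 0, 0, 0, 1, 0, 0, 1, 0, 0, 3, 0, 0, 0, 0, 2, 0, 0, 0, 1, 0, 0, 0, 0, 0, 0, 3, 0, 0, 1, 2, 0, 0, 1]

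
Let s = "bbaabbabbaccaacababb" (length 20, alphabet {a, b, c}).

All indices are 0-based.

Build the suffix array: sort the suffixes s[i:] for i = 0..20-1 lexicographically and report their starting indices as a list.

[2, 12, 15, 17, 3, 6, 13, 9, 19, 1, 16, 5, 8, 18, 0, 4, 7, 11, 14, 10]

sorted suffixes:
  #0 SA[0]=2  'aabbabbaccaacababb'
  #1 SA[1]=12  'aacababb'
  #2 SA[2]=15  'ababb'
  #3 SA[3]=17  'abb'
  #4 SA[4]=3  'abbabbaccaacababb'
  #5 SA[5]=6  'abbaccaacababb'
  #6 SA[6]=13  'acababb'
  #7 SA[7]=9  'accaacababb'
  #8 SA[8]=19  'b'
  #9 SA[9]=1  'baabbabbaccaacababb'
  #10 SA[10]=16  'babb'
  #11 SA[11]=5  'babbaccaacababb'
  #12 SA[12]=8  'baccaacababb'
  #13 SA[13]=18  'bb'
  #14 SA[14]=0  'bbaabbabbaccaacababb'
  #15 SA[15]=4  'bbabbaccaacababb'
  #16 SA[16]=7  'bbaccaacababb'
  #17 SA[17]=11  'caacababb'
  #18 SA[18]=14  'cababb'
  #19 SA[19]=10  'ccaacababb'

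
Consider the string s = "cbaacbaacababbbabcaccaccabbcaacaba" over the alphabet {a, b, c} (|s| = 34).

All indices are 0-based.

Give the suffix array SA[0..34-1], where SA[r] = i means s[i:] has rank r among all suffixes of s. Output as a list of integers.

[33, 28, 6, 2, 31, 9, 11, 24, 15, 29, 7, 3, 21, 18, 32, 5, 1, 10, 14, 13, 12, 25, 26, 16, 27, 30, 8, 23, 20, 17, 4, 0, 22, 19]

rank | idx | suffix
   0 |  33 | a
   1 |  28 | aacaba
   2 |   6 | aacababbbabcaccaccabbcaacaba
   3 |   2 | aacbaacababbbabcaccaccabbcaacaba
   4 |  31 | aba
   5 |   9 | ababbbabcaccaccabbcaacaba
   6 |  11 | abbbabcaccaccabbcaacaba
   7 |  24 | abbcaacaba
   8 |  15 | abcaccaccabbcaacaba
   9 |  29 | acaba
  10 |   7 | acababbbabcaccaccabbcaacaba
  11 |   3 | acbaacababbbabcaccaccabbcaacaba
  12 |  21 | accabbcaacaba
  13 |  18 | accaccabbcaacaba
  14 |  32 | ba
  15 |   5 | baacababbbabcaccaccabbcaacaba
  16 |   1 | baacbaacababbbabcaccaccabbcaacaba
  17 |  10 | babbbabcaccaccabbcaacaba
  18 |  14 | babcaccaccabbcaacaba
  19 |  13 | bbabcaccaccabbcaacaba
  20 |  12 | bbbabcaccaccabbcaacaba
  21 |  25 | bbcaacaba
  22 |  26 | bcaacaba
  23 |  16 | bcaccaccabbcaacaba
  24 |  27 | caacaba
  25 |  30 | caba
  26 |   8 | cababbbabcaccaccabbcaacaba
  27 |  23 | cabbcaacaba
  28 |  20 | caccabbcaacaba
  29 |  17 | caccaccabbcaacaba
  30 |   4 | cbaacababbbabcaccaccabbcaacaba
  31 |   0 | cbaacbaacababbbabcaccaccabbcaacaba
  32 |  22 | ccabbcaacaba
  33 |  19 | ccaccabbcaacaba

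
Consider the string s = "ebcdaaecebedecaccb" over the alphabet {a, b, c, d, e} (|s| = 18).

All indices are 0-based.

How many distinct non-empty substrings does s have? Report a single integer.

sorted suffixes:
  #0 SA[0]=4  'aaecebedecaccb'
  #1 SA[1]=14  'accb'
  #2 SA[2]=5  'aecebedecaccb'
  #3 SA[3]=17  'b'
  #4 SA[4]=1  'bcdaaecebedecaccb'
  #5 SA[5]=9  'bedecaccb'
  #6 SA[6]=13  'caccb'
  #7 SA[7]=16  'cb'
  #8 SA[8]=15  'ccb'
  #9 SA[9]=2  'cdaaecebedecaccb'
  #10 SA[10]=7  'cebedecaccb'
  #11 SA[11]=3  'daaecebedecaccb'
  #12 SA[12]=11  'decaccb'
  #13 SA[13]=0  'ebcdaaecebedecaccb'
  #14 SA[14]=8  'ebedecaccb'
  #15 SA[15]=12  'ecaccb'
  #16 SA[16]=6  'ecebedecaccb'
  #17 SA[17]=10  'edecaccb'

SA = [4, 14, 5, 17, 1, 9, 13, 16, 15, 2, 7, 3, 11, 0, 8, 12, 6, 10]
[i] adj suffixes → lcp
  [1] 4/14 → 1 ('a')
  [2] 14/5 → 1 ('a')
  [3] 5/17 → 0 ('')
  [4] 17/1 → 1 ('b')
  [5] 1/9 → 1 ('b')
  [6] 9/13 → 0 ('')
  [7] 13/16 → 1 ('c')
  [8] 16/15 → 1 ('c')
  [9] 15/2 → 1 ('c')
  [10] 2/7 → 1 ('c')
  [11] 7/3 → 0 ('')
  [12] 3/11 → 1 ('d')
  [13] 11/0 → 0 ('')
  [14] 0/8 → 2 ('eb')
  [15] 8/12 → 1 ('e')
  [16] 12/6 → 2 ('ec')
  [17] 6/10 → 1 ('e')

n(n+1)/2 = 18·19/2 = 171
Σ LCP = 0 + 1 + 1 + 0 + 1 + 1 + 0 + 1 + 1 + 1 + 1 + 0 + 1 + 0 + 2 + 1 + 2 + 1 = 15
distinct = 171 − 15 = 156

156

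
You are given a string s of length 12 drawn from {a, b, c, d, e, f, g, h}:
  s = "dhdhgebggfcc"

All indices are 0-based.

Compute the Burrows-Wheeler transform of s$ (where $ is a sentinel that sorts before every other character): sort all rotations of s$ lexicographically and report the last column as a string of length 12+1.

cecf$hgghgbdd

rank  rotation       last
    0  $dhdhgebggfcc  c
    1  bggfcc$dhdhge  e
    2  c$dhdhgebggfc  c
    3  cc$dhdhgebggf  f
    4  dhdhgebggfcc$  $
    5  dhgebggfcc$dh  h
    6  ebggfcc$dhdhg  g
    7  fcc$dhdhgebgg  g
    8  gebggfcc$dhdh  h
    9  gfcc$dhdhgebg  g
   10  ggfcc$dhdhgeb  b
   11  hdhgebggfcc$d  d
   12  hgebggfcc$dhd  d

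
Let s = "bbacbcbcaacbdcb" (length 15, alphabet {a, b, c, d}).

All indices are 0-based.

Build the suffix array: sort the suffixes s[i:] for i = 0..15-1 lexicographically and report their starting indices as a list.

[8, 2, 9, 14, 1, 0, 6, 4, 11, 7, 13, 5, 3, 10, 12]

sorted suffixes:
  #0 SA[0]=8  'aacbdcb'
  #1 SA[1]=2  'acbcbcaacbdcb'
  #2 SA[2]=9  'acbdcb'
  #3 SA[3]=14  'b'
  #4 SA[4]=1  'bacbcbcaacbdcb'
  #5 SA[5]=0  'bbacbcbcaacbdcb'
  #6 SA[6]=6  'bcaacbdcb'
  #7 SA[7]=4  'bcbcaacbdcb'
  #8 SA[8]=11  'bdcb'
  #9 SA[9]=7  'caacbdcb'
  #10 SA[10]=13  'cb'
  #11 SA[11]=5  'cbcaacbdcb'
  #12 SA[12]=3  'cbcbcaacbdcb'
  #13 SA[13]=10  'cbdcb'
  #14 SA[14]=12  'dcb'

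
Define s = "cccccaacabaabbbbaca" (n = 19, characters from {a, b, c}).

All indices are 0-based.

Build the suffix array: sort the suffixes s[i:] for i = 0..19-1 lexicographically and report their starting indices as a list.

sorted suffixes:
  #0 SA[0]=18  'a'
  #1 SA[1]=10  'aabbbbaca'
  #2 SA[2]=5  'aacabaabbbbaca'
  #3 SA[3]=8  'abaabbbbaca'
  #4 SA[4]=11  'abbbbaca'
  #5 SA[5]=16  'aca'
  #6 SA[6]=6  'acabaabbbbaca'
  #7 SA[7]=9  'baabbbbaca'
  #8 SA[8]=15  'baca'
  #9 SA[9]=14  'bbaca'
  #10 SA[10]=13  'bbbaca'
  #11 SA[11]=12  'bbbbaca'
  #12 SA[12]=17  'ca'
  #13 SA[13]=4  'caacabaabbbbaca'
  #14 SA[14]=7  'cabaabbbbaca'
  #15 SA[15]=3  'ccaacabaabbbbaca'
  #16 SA[16]=2  'cccaacabaabbbbaca'
  #17 SA[17]=1  'ccccaacabaabbbbaca'
  #18 SA[18]=0  'cccccaacabaabbbbaca'

[18, 10, 5, 8, 11, 16, 6, 9, 15, 14, 13, 12, 17, 4, 7, 3, 2, 1, 0]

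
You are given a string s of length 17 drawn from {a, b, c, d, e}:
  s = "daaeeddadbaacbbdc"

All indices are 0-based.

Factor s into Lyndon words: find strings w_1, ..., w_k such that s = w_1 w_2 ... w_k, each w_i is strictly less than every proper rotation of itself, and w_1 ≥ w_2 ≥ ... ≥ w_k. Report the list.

emit factor 1: 'd' (i=0, period=1)
emit factor 2: 'aaeeddadb' (i=1, period=9)
emit factor 3: 'aacbbdc' (i=10, period=7)

["d", "aaeeddadb", "aacbbdc"]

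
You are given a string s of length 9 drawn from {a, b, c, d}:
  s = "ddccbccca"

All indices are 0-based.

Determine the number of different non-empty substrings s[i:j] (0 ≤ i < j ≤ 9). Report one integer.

38

sorted suffixes:
  #0 SA[0]=8  'a'
  #1 SA[1]=4  'bccca'
  #2 SA[2]=7  'ca'
  #3 SA[3]=3  'cbccca'
  #4 SA[4]=6  'cca'
  #5 SA[5]=2  'ccbccca'
  #6 SA[6]=5  'ccca'
  #7 SA[7]=1  'dccbccca'
  #8 SA[8]=0  'ddccbccca'

SA = [8, 4, 7, 3, 6, 2, 5, 1, 0]
i: (SA[i-1],SA[i]) lcp shared
  1: (8,4) 0 ''
  2: (4,7) 0 ''
  3: (7,3) 1 'c'
  4: (3,6) 1 'c'
  5: (6,2) 2 'cc'
  6: (2,5) 2 'cc'
  7: (5,1) 0 ''
  8: (1,0) 1 'd'

n(n+1)/2 = 9·10/2 = 45
Σ LCP = 0 + 0 + 0 + 1 + 1 + 2 + 2 + 0 + 1 = 7
distinct = 45 − 7 = 38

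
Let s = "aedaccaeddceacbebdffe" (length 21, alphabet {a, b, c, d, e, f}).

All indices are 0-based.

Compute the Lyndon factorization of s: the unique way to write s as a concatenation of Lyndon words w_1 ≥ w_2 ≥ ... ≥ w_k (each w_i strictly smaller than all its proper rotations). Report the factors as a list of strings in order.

emit factor 1: 'aed' (i=0, period=3)
emit factor 2: 'accaeddce' (i=3, period=9)
emit factor 3: 'acbebdffe' (i=12, period=9)

["aed", "accaeddce", "acbebdffe"]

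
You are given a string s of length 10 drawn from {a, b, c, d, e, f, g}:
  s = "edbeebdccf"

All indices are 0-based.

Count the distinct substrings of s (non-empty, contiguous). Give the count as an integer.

50

rank | idx | suffix
   0 |   5 | bdccf
   1 |   2 | beebdccf
   2 |   7 | ccf
   3 |   8 | cf
   4 |   1 | dbeebdccf
   5 |   6 | dccf
   6 |   4 | ebdccf
   7 |   0 | edbeebdccf
   8 |   3 | eebdccf
   9 |   9 | f

SA = [5, 2, 7, 8, 1, 6, 4, 0, 3, 9]
i: (SA[i-1],SA[i]) lcp shared
  1: (5,2) 1 'b'
  2: (2,7) 0 ''
  3: (7,8) 1 'c'
  4: (8,1) 0 ''
  5: (1,6) 1 'd'
  6: (6,4) 0 ''
  7: (4,0) 1 'e'
  8: (0,3) 1 'e'
  9: (3,9) 0 ''

n(n+1)/2 = 10·11/2 = 55
Σ LCP = 0 + 1 + 0 + 1 + 0 + 1 + 0 + 1 + 1 + 0 = 5
distinct = 55 − 5 = 50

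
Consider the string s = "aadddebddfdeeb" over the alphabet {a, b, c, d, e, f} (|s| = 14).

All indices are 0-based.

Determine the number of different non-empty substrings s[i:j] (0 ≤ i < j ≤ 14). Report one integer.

92

rank→(start, suffix):
  0 → (0, 'aadddebddfdeeb')
  1 → (1, 'adddebddfdeeb')
  2 → (13, 'b')
  3 → (6, 'bddfdeeb')
  4 → (2, 'dddebddfdeeb')
  5 → (3, 'ddebddfdeeb')
  6 → (7, 'ddfdeeb')
  7 → (4, 'debddfdeeb')
  8 → (10, 'deeb')
  9 → (8, 'dfdeeb')
  10 → (12, 'eb')
  11 → (5, 'ebddfdeeb')
  12 → (11, 'eeb')
  13 → (9, 'fdeeb')

SA = [0, 1, 13, 6, 2, 3, 7, 4, 10, 8, 12, 5, 11, 9]
[i] adj suffixes → lcp
  [1] 0/1 → 1 ('a')
  [2] 1/13 → 0 ('')
  [3] 13/6 → 1 ('b')
  [4] 6/2 → 0 ('')
  [5] 2/3 → 2 ('dd')
  [6] 3/7 → 2 ('dd')
  [7] 7/4 → 1 ('d')
  [8] 4/10 → 2 ('de')
  [9] 10/8 → 1 ('d')
  [10] 8/12 → 0 ('')
  [11] 12/5 → 2 ('eb')
  [12] 5/11 → 1 ('e')
  [13] 11/9 → 0 ('')

n(n+1)/2 = 14·15/2 = 105
Σ LCP = 0 + 1 + 0 + 1 + 0 + 2 + 2 + 1 + 2 + 1 + 0 + 2 + 1 + 0 = 13
distinct = 105 − 13 = 92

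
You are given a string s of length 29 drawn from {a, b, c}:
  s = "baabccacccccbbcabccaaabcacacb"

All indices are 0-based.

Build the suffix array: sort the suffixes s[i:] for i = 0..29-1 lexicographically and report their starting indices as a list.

rank | idx | suffix
   0 |  19 | aaabcacacb
   1 |  20 | aabcacacb
   2 |   1 | aabccacccccbbcabccaaabcacacb
   3 |  21 | abcacacb
   4 |  15 | abccaaabcacacb
   5 |   2 | abccacccccbbcabccaaabcacacb
   6 |  24 | acacb
   7 |  26 | acb
   8 |   6 | acccccbbcabccaaabcacacb
   9 |  28 | b
  10 |   0 | baabccacccccbbcabccaaabcacacb
  11 |  12 | bbcabccaaabcacacb
  12 |  13 | bcabccaaabcacacb
  13 |  22 | bcacacb
  14 |  16 | bccaaabcacacb
  15 |   3 | bccacccccbbcabccaaabcacacb
  16 |  18 | caaabcacacb
  17 |  14 | cabccaaabcacacb
  18 |  23 | cacacb
  19 |  25 | cacb
  20 |   5 | cacccccbbcabccaaabcacacb
  21 |  27 | cb
  22 |  11 | cbbcabccaaabcacacb
  23 |  17 | ccaaabcacacb
  24 |   4 | ccacccccbbcabccaaabcacacb
  25 |  10 | ccbbcabccaaabcacacb
  26 |   9 | cccbbcabccaaabcacacb
  27 |   8 | ccccbbcabccaaabcacacb
  28 |   7 | cccccbbcabccaaabcacacb

[19, 20, 1, 21, 15, 2, 24, 26, 6, 28, 0, 12, 13, 22, 16, 3, 18, 14, 23, 25, 5, 27, 11, 17, 4, 10, 9, 8, 7]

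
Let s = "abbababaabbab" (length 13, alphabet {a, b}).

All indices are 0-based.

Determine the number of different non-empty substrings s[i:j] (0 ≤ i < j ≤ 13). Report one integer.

rank→(start, suffix):
  0 → (7, 'aabbab')
  1 → (11, 'ab')
  2 → (5, 'abaabbab')
  3 → (3, 'ababaabbab')
  4 → (8, 'abbab')
  5 → (0, 'abbababaabbab')
  6 → (12, 'b')
  7 → (6, 'baabbab')
  8 → (10, 'bab')
  9 → (4, 'babaabbab')
  10 → (2, 'bababaabbab')
  11 → (9, 'bbab')
  12 → (1, 'bbababaabbab')

SA = [7, 11, 5, 3, 8, 0, 12, 6, 10, 4, 2, 9, 1]
rank  pair      lcp
   1  s[7:],s[11:]  1  'a'
   2  s[11:],s[5:]  2  'ab'
   3  s[5:],s[3:]  3  'aba'
   4  s[3:],s[8:]  2  'ab'
   5  s[8:],s[0:]  5  'abbab'
   6  s[0:],s[12:]  0  ''
   7  s[12:],s[6:]  1  'b'
   8  s[6:],s[10:]  2  'ba'
   9  s[10:],s[4:]  3  'bab'
  10  s[4:],s[2:]  4  'baba'
  11  s[2:],s[9:]  1  'b'
  12  s[9:],s[1:]  4  'bbab'

n(n+1)/2 = 13·14/2 = 91
Σ LCP = 0 + 1 + 2 + 3 + 2 + 5 + 0 + 1 + 2 + 3 + 4 + 1 + 4 = 28
distinct = 91 − 28 = 63

63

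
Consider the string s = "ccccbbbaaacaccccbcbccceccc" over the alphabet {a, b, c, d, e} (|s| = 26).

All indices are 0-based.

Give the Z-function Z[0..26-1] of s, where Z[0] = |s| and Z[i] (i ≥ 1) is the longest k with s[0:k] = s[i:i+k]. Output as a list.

[26, 3, 2, 1, 0, 0, 0, 0, 0, 0, 1, 0, 5, 3, 2, 1, 0, 1, 0, 3, 2, 1, 0, 3, 2, 1]

Z[0]=26
i=1: fresh scan; Z[1]=3 extend→box=[1,4)
i=2: min(r-i=2, Z[1]=3)=2; Z[2]=2
i=3: min(r-i=1, Z[2]=2)=1; Z[3]=1
i=4: fresh scan; Z[4]=0
i=5: fresh scan; Z[5]=0
i=6: fresh scan; Z[6]=0
i=7: fresh scan; Z[7]=0
i=8: fresh scan; Z[8]=0
i=9: fresh scan; Z[9]=0
i=10: fresh scan; Z[10]=1 extend→box=[10,11)
i=11: fresh scan; Z[11]=0
i=12: fresh scan; Z[12]=5 extend→box=[12,17)
i=13: min(r-i=4, Z[1]=3)=3; Z[13]=3
i=14: min(r-i=3, Z[2]=2)=2; Z[14]=2
i=15: min(r-i=2, Z[3]=1)=1; Z[15]=1
i=16: min(r-i=1, Z[4]=0)=0; Z[16]=0
i=17: fresh scan; Z[17]=1 extend→box=[17,18)
i=18: fresh scan; Z[18]=0
i=19: fresh scan; Z[19]=3 extend→box=[19,22)
i=20: min(r-i=2, Z[1]=3)=2; Z[20]=2
i=21: min(r-i=1, Z[2]=2)=1; Z[21]=1
i=22: fresh scan; Z[22]=0
i=23: fresh scan; Z[23]=3 extend→box=[23,26)
i=24: min(r-i=2, Z[1]=3)=2; Z[24]=2
i=25: min(r-i=1, Z[2]=2)=1; Z[25]=1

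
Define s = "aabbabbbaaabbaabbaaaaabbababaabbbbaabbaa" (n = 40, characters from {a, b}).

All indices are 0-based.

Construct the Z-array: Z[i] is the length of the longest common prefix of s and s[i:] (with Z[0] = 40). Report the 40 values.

Z[0]=40
i=1: fresh scan; Z[1]=1 grow→box=[1,2)
i=2: fresh scan; Z[2]=0
i=3: fresh scan; Z[3]=0
i=4: fresh scan; Z[4]=1 grow→box=[4,5)
i=5: fresh scan; Z[5]=0
i=6: fresh scan; Z[6]=0
i=7: fresh scan; Z[7]=0
i=8: fresh scan; Z[8]=2 grow→box=[8,10)
i=9: min(r-i=1, Z[1]=1)=1; Z[9]=5 grow→box=[9,14)
i=10: min(r-i=4, Z[1]=1)=1; Z[10]=1
i=11: min(r-i=3, Z[2]=0)=0; Z[11]=0
i=12: min(r-i=2, Z[3]=0)=0; Z[12]=0
i=13: min(r-i=1, Z[4]=1)=1; Z[13]=5 grow→box=[13,18)
i=14: min(r-i=4, Z[1]=1)=1; Z[14]=1
i=15: min(r-i=3, Z[2]=0)=0; Z[15]=0
i=16: min(r-i=2, Z[3]=0)=0; Z[16]=0
i=17: min(r-i=1, Z[4]=1)=1; Z[17]=2 grow→box=[17,19)
i=18: min(r-i=1, Z[1]=1)=1; Z[18]=2 grow→box=[18,20)
i=19: min(r-i=1, Z[1]=1)=1; Z[19]=2 grow→box=[19,21)
i=20: min(r-i=1, Z[1]=1)=1; Z[20]=6 grow→box=[20,26)
i=21: min(r-i=5, Z[1]=1)=1; Z[21]=1
i=22: min(r-i=4, Z[2]=0)=0; Z[22]=0
i=23: min(r-i=3, Z[3]=0)=0; Z[23]=0
i=24: min(r-i=2, Z[4]=1)=1; Z[24]=1
i=25: min(r-i=1, Z[5]=0)=0; Z[25]=0
i=26: fresh scan; Z[26]=1 grow→box=[26,27)
i=27: fresh scan; Z[27]=0
i=28: fresh scan; Z[28]=4 grow→box=[28,32)
i=29: min(r-i=3, Z[1]=1)=1; Z[29]=1
i=30: min(r-i=2, Z[2]=0)=0; Z[30]=0
i=31: min(r-i=1, Z[3]=0)=0; Z[31]=0
i=32: fresh scan; Z[32]=0
i=33: fresh scan; Z[33]=0
i=34: fresh scan; Z[34]=5 grow→box=[34,39)
i=35: min(r-i=4, Z[1]=1)=1; Z[35]=1
i=36: min(r-i=3, Z[2]=0)=0; Z[36]=0
i=37: min(r-i=2, Z[3]=0)=0; Z[37]=0
i=38: min(r-i=1, Z[4]=1)=1; Z[38]=2 grow→box=[38,40)
i=39: min(r-i=1, Z[1]=1)=1; Z[39]=1

[40, 1, 0, 0, 1, 0, 0, 0, 2, 5, 1, 0, 0, 5, 1, 0, 0, 2, 2, 2, 6, 1, 0, 0, 1, 0, 1, 0, 4, 1, 0, 0, 0, 0, 5, 1, 0, 0, 2, 1]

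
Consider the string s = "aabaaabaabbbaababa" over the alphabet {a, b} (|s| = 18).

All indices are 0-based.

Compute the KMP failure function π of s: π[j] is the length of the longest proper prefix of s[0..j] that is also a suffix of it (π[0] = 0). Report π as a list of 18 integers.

π[0] = 0
j=1 s[j]='a': π[1]=1 (border 'a')
j=2 s[j]='b': k: 1→0; π[2]=0 (border '')
j=3 s[j]='a': π[3]=1 (border 'a')
j=4 s[j]='a': π[4]=2 (border 'aa')
j=5 s[j]='a': k: 2→1; π[5]=2 (border 'aa')
j=6 s[j]='b': π[6]=3 (border 'aab')
j=7 s[j]='a': π[7]=4 (border 'aaba')
j=8 s[j]='a': π[8]=5 (border 'aabaa')
j=9 s[j]='b': k: 5→2; π[9]=3 (border 'aab')
j=10 s[j]='b': k: 3→0; π[10]=0 (border '')
j=11 s[j]='b': π[11]=0 (border '')
j=12 s[j]='a': π[12]=1 (border 'a')
j=13 s[j]='a': π[13]=2 (border 'aa')
j=14 s[j]='b': π[14]=3 (border 'aab')
j=15 s[j]='a': π[15]=4 (border 'aaba')
j=16 s[j]='b': k: 4→1→0; π[16]=0 (border '')
j=17 s[j]='a': π[17]=1 (border 'a')

[0, 1, 0, 1, 2, 2, 3, 4, 5, 3, 0, 0, 1, 2, 3, 4, 0, 1]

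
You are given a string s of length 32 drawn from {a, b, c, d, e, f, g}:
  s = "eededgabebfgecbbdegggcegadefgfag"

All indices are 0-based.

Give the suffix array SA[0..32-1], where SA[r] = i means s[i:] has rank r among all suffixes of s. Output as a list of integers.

[6, 24, 30, 14, 15, 7, 9, 13, 21, 2, 25, 16, 4, 8, 12, 1, 3, 0, 26, 22, 17, 29, 10, 27, 31, 5, 23, 20, 11, 28, 19, 18]

sorted suffixes:
  #0 SA[0]=6  'abebfgecbbdegggcegadefgfag'
  #1 SA[1]=24  'adefgfag'
  #2 SA[2]=30  'ag'
  #3 SA[3]=14  'bbdegggcegadefgfag'
  #4 SA[4]=15  'bdegggcegadefgfag'
  #5 SA[5]=7  'bebfgecbbdegggcegadefgfag'
  #6 SA[6]=9  'bfgecbbdegggcegadefgfag'
  #7 SA[7]=13  'cbbdegggcegadefgfag'
  #8 SA[8]=21  'cegadefgfag'
  #9 SA[9]=2  'dedgabebfgecbbdegggcegadefgfag'
  #10 SA[10]=25  'defgfag'
  #11 SA[11]=16  'degggcegadefgfag'
  #12 SA[12]=4  'dgabebfgecbbdegggcegadefgfag'
  #13 SA[13]=8  'ebfgecbbdegggcegadefgfag'
  #14 SA[14]=12  'ecbbdegggcegadefgfag'
  #15 SA[15]=1  'ededgabebfgecbbdegggcegadefgfag'
  #16 SA[16]=3  'edgabebfgecbbdegggcegadefgfag'
  #17 SA[17]=0  'eededgabebfgecbbdegggcegadefgfag'
  #18 SA[18]=26  'efgfag'
  #19 SA[19]=22  'egadefgfag'
  #20 SA[20]=17  'egggcegadefgfag'
  #21 SA[21]=29  'fag'
  #22 SA[22]=10  'fgecbbdegggcegadefgfag'
  #23 SA[23]=27  'fgfag'
  #24 SA[24]=31  'g'
  #25 SA[25]=5  'gabebfgecbbdegggcegadefgfag'
  #26 SA[26]=23  'gadefgfag'
  #27 SA[27]=20  'gcegadefgfag'
  #28 SA[28]=11  'gecbbdegggcegadefgfag'
  #29 SA[29]=28  'gfag'
  #30 SA[30]=19  'ggcegadefgfag'
  #31 SA[31]=18  'gggcegadefgfag'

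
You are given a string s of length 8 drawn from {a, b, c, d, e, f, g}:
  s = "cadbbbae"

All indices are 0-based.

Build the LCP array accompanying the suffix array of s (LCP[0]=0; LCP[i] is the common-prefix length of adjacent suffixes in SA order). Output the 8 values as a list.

sorted suffixes:
  #0 SA[0]=1  'adbbbae'
  #1 SA[1]=6  'ae'
  #2 SA[2]=5  'bae'
  #3 SA[3]=4  'bbae'
  #4 SA[4]=3  'bbbae'
  #5 SA[5]=0  'cadbbbae'
  #6 SA[6]=2  'dbbbae'
  #7 SA[7]=7  'e'

SA = [1, 6, 5, 4, 3, 0, 2, 7]
i: (SA[i-1],SA[i]) lcp shared
  1: (1,6) 1 'a'
  2: (6,5) 0 ''
  3: (5,4) 1 'b'
  4: (4,3) 2 'bb'
  5: (3,0) 0 ''
  6: (0,2) 0 ''
  7: (2,7) 0 ''

[0, 1, 0, 1, 2, 0, 0, 0]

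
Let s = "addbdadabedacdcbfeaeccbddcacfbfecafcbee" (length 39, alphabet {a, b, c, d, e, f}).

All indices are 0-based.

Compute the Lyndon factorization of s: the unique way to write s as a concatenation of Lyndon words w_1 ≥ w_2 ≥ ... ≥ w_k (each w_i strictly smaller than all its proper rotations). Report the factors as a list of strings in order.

emit factor 1: 'addbd' (i=0, period=5)
emit factor 2: 'ad' (i=5, period=2)
emit factor 3: 'abedacdcbfeaeccbddcacfbfecafcbee' (i=7, period=32)

["addbd", "ad", "abedacdcbfeaeccbddcacfbfecafcbee"]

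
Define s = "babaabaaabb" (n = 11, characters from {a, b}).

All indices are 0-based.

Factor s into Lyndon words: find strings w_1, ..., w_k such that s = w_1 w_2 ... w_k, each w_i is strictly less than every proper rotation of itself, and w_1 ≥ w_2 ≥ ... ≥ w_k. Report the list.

["b", "ab", "aab", "aaabb"]

emit factor 1: 'b' (i=0, period=1)
emit factor 2: 'ab' (i=1, period=2)
emit factor 3: 'aab' (i=3, period=3)
emit factor 4: 'aaabb' (i=6, period=5)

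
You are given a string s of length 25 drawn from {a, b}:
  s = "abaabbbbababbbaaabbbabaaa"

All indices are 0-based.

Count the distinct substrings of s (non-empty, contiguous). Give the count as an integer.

253

sorted suffixes:
  #0 SA[0]=24  'a'
  #1 SA[1]=23  'aa'
  #2 SA[2]=22  'aaa'
  #3 SA[3]=14  'aaabbbabaaa'
  #4 SA[4]=15  'aabbbabaaa'
  #5 SA[5]=2  'aabbbbababbbaaabbbabaaa'
  #6 SA[6]=20  'abaaa'
  #7 SA[7]=0  'abaabbbbababbbaaabbbabaaa'
  #8 SA[8]=8  'ababbbaaabbbabaaa'
  #9 SA[9]=10  'abbbaaabbbabaaa'
  #10 SA[10]=16  'abbbabaaa'
  #11 SA[11]=3  'abbbbababbbaaabbbabaaa'
  #12 SA[12]=21  'baaa'
  #13 SA[13]=13  'baaabbbabaaa'
  #14 SA[14]=1  'baabbbbababbbaaabbbabaaa'
  #15 SA[15]=19  'babaaa'
  #16 SA[16]=7  'bababbbaaabbbabaaa'
  #17 SA[17]=9  'babbbaaabbbabaaa'
  #18 SA[18]=12  'bbaaabbbabaaa'
  #19 SA[19]=18  'bbabaaa'
  #20 SA[20]=6  'bbababbbaaabbbabaaa'
  #21 SA[21]=11  'bbbaaabbbabaaa'
  #22 SA[22]=17  'bbbabaaa'
  #23 SA[23]=5  'bbbababbbaaabbbabaaa'
  #24 SA[24]=4  'bbbbababbbaaabbbabaaa'

SA = [24, 23, 22, 14, 15, 2, 20, 0, 8, 10, 16, 3, 21, 13, 1, 19, 7, 9, 12, 18, 6, 11, 17, 5, 4]
i: (SA[i-1],SA[i]) lcp shared
  1: (24,23) 1 'a'
  2: (23,22) 2 'aa'
  3: (22,14) 3 'aaa'
  4: (14,15) 2 'aa'
  5: (15,2) 5 'aabbb'
  6: (2,20) 1 'a'
  7: (20,0) 4 'abaa'
  8: (0,8) 3 'aba'
  9: (8,10) 2 'ab'
  10: (10,16) 5 'abbba'
  11: (16,3) 4 'abbb'
  12: (3,21) 0 ''
  13: (21,13) 4 'baaa'
  14: (13,1) 3 'baa'
  15: (1,19) 2 'ba'
  16: (19,7) 4 'baba'
  17: (7,9) 3 'bab'
  18: (9,12) 1 'b'
  19: (12,18) 3 'bba'
  20: (18,6) 5 'bbaba'
  21: (6,11) 2 'bb'
  22: (11,17) 4 'bbba'
  23: (17,5) 6 'bbbaba'
  24: (5,4) 3 'bbb'

n(n+1)/2 = 25·26/2 = 325
Σ LCP = 0 + 1 + 2 + 3 + 2 + 5 + 1 + 4 + 3 + 2 + 5 + 4 + 0 + 4 + 3 + 2 + 4 + 3 + 1 + 3 + 5 + 2 + 4 + 6 + 3 = 72
distinct = 325 − 72 = 253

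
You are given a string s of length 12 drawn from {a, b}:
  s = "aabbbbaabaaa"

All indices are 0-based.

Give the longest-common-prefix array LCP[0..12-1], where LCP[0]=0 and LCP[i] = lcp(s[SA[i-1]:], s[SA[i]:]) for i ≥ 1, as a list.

sorted suffixes:
  #0 SA[0]=11  'a'
  #1 SA[1]=10  'aa'
  #2 SA[2]=9  'aaa'
  #3 SA[3]=6  'aabaaa'
  #4 SA[4]=0  'aabbbbaabaaa'
  #5 SA[5]=7  'abaaa'
  #6 SA[6]=1  'abbbbaabaaa'
  #7 SA[7]=8  'baaa'
  #8 SA[8]=5  'baabaaa'
  #9 SA[9]=4  'bbaabaaa'
  #10 SA[10]=3  'bbbaabaaa'
  #11 SA[11]=2  'bbbbaabaaa'

SA = [11, 10, 9, 6, 0, 7, 1, 8, 5, 4, 3, 2]
[i] adj suffixes → lcp
  [1] 11/10 → 1 ('a')
  [2] 10/9 → 2 ('aa')
  [3] 9/6 → 2 ('aa')
  [4] 6/0 → 3 ('aab')
  [5] 0/7 → 1 ('a')
  [6] 7/1 → 2 ('ab')
  [7] 1/8 → 0 ('')
  [8] 8/5 → 3 ('baa')
  [9] 5/4 → 1 ('b')
  [10] 4/3 → 2 ('bb')
  [11] 3/2 → 3 ('bbb')

[0, 1, 2, 2, 3, 1, 2, 0, 3, 1, 2, 3]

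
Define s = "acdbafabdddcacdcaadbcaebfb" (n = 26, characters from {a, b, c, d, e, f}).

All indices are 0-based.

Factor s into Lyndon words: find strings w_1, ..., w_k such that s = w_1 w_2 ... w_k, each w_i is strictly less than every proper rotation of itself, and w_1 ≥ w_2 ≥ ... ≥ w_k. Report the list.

["acdbaf", "abdddcacdc", "aadbcaebfb"]

emit factor 1: 'acdbaf' (i=0, period=6)
emit factor 2: 'abdddcacdc' (i=6, period=10)
emit factor 3: 'aadbcaebfb' (i=16, period=10)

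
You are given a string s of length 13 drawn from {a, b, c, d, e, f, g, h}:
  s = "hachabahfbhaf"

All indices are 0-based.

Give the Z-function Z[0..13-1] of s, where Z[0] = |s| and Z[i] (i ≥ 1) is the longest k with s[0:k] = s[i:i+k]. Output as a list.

Z[0]=13
i=1: outside box; Z[1]=0
i=2: outside box; Z[2]=0
i=3: outside box; Z[3]=2 extend→box=[3,5)
i=4: min(r-i=1, Z[1]=0)=0; Z[4]=0
i=5: outside box; Z[5]=0
i=6: outside box; Z[6]=0
i=7: outside box; Z[7]=1 extend→box=[7,8)
i=8: outside box; Z[8]=0
i=9: outside box; Z[9]=0
i=10: outside box; Z[10]=2 extend→box=[10,12)
i=11: min(r-i=1, Z[1]=0)=0; Z[11]=0
i=12: outside box; Z[12]=0

[13, 0, 0, 2, 0, 0, 0, 1, 0, 0, 2, 0, 0]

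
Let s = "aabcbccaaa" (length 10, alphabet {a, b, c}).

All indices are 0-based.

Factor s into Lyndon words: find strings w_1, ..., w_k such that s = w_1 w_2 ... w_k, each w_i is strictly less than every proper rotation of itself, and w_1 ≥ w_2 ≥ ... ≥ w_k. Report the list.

emit factor 1: 'aabcbcc' (i=0, period=7)
emit factor 2: 'a' (i=7, period=1)
emit factor 3: 'a' (i=8, period=1)
emit factor 4: 'a' (i=9, period=1)

["aabcbcc", "a", "a", "a"]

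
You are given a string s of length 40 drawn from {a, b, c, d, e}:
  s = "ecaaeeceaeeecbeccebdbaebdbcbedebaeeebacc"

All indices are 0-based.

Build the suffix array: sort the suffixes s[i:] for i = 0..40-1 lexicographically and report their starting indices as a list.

[2, 37, 21, 3, 32, 8, 36, 20, 31, 25, 18, 23, 13, 27, 39, 1, 12, 26, 38, 15, 6, 16, 19, 24, 29, 7, 35, 30, 17, 22, 0, 11, 14, 5, 28, 34, 10, 4, 33, 9]

sorted suffixes:
  #0 SA[0]=2  'aaeeceaeeecbeccebdbaebdbcbedebaeeebacc'
  #1 SA[1]=37  'acc'
  #2 SA[2]=21  'aebdbcbedebaeeebacc'
  #3 SA[3]=3  'aeeceaeeecbeccebdbaebdbcbedebaeeebacc'
  #4 SA[4]=32  'aeeebacc'
  #5 SA[5]=8  'aeeecbeccebdbaebdbcbedebaeeebacc'
  #6 SA[6]=36  'bacc'
  #7 SA[7]=20  'baebdbcbedebaeeebacc'
  #8 SA[8]=31  'baeeebacc'
  #9 SA[9]=25  'bcbedebaeeebacc'
  #10 SA[10]=18  'bdbaebdbcbedebaeeebacc'
  #11 SA[11]=23  'bdbcbedebaeeebacc'
  #12 SA[12]=13  'beccebdbaebdbcbedebaeeebacc'
  #13 SA[13]=27  'bedebaeeebacc'
  #14 SA[14]=39  'c'
  #15 SA[15]=1  'caaeeceaeeecbeccebdbaebdbcbedebaeeebacc'
  #16 SA[16]=12  'cbeccebdbaebdbcbedebaeeebacc'
  #17 SA[17]=26  'cbedebaeeebacc'
  #18 SA[18]=38  'cc'
  #19 SA[19]=15  'ccebdbaebdbcbedebaeeebacc'
  #20 SA[20]=6  'ceaeeecbeccebdbaebdbcbedebaeeebacc'
  #21 SA[21]=16  'cebdbaebdbcbedebaeeebacc'
  #22 SA[22]=19  'dbaebdbcbedebaeeebacc'
  #23 SA[23]=24  'dbcbedebaeeebacc'
  #24 SA[24]=29  'debaeeebacc'
  #25 SA[25]=7  'eaeeecbeccebdbaebdbcbedebaeeebacc'
  #26 SA[26]=35  'ebacc'
  #27 SA[27]=30  'ebaeeebacc'
  #28 SA[28]=17  'ebdbaebdbcbedebaeeebacc'
  #29 SA[29]=22  'ebdbcbedebaeeebacc'
  #30 SA[30]=0  'ecaaeeceaeeecbeccebdbaebdbcbedebaeeebacc'
  #31 SA[31]=11  'ecbeccebdbaebdbcbedebaeeebacc'
  #32 SA[32]=14  'eccebdbaebdbcbedebaeeebacc'
  #33 SA[33]=5  'eceaeeecbeccebdbaebdbcbedebaeeebacc'
  #34 SA[34]=28  'edebaeeebacc'
  #35 SA[35]=34  'eebacc'
  #36 SA[36]=10  'eecbeccebdbaebdbcbedebaeeebacc'
  #37 SA[37]=4  'eeceaeeecbeccebdbaebdbcbedebaeeebacc'
  #38 SA[38]=33  'eeebacc'
  #39 SA[39]=9  'eeecbeccebdbaebdbcbedebaeeebacc'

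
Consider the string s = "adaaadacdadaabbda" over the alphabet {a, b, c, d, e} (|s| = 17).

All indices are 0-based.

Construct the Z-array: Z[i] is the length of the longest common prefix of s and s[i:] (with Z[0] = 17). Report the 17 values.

Z[0]=17
i=1: fresh scan; Z[1]=0
i=2: fresh scan; Z[2]=1 grow→box=[2,3)
i=3: fresh scan; Z[3]=1 grow→box=[3,4)
i=4: fresh scan; Z[4]=3 grow→box=[4,7)
i=5: min(r-i=2, Z[1]=0)=0; Z[5]=0
i=6: min(r-i=1, Z[2]=1)=1; Z[6]=1
i=7: fresh scan; Z[7]=0
i=8: fresh scan; Z[8]=0
i=9: fresh scan; Z[9]=4 grow→box=[9,13)
i=10: min(r-i=3, Z[1]=0)=0; Z[10]=0
i=11: min(r-i=2, Z[2]=1)=1; Z[11]=1
i=12: min(r-i=1, Z[3]=1)=1; Z[12]=1
i=13: fresh scan; Z[13]=0
i=14: fresh scan; Z[14]=0
i=15: fresh scan; Z[15]=0
i=16: fresh scan; Z[16]=1 grow→box=[16,17)

[17, 0, 1, 1, 3, 0, 1, 0, 0, 4, 0, 1, 1, 0, 0, 0, 1]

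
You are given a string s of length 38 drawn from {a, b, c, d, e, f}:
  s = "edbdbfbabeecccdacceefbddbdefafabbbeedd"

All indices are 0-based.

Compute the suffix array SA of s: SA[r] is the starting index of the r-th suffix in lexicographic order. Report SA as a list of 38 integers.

[30, 7, 15, 28, 6, 31, 32, 2, 21, 24, 8, 33, 4, 11, 12, 16, 13, 17, 37, 14, 1, 23, 3, 36, 22, 25, 10, 0, 35, 9, 34, 18, 26, 19, 29, 27, 5, 20]

rank→(start, suffix):
  0 → (30, 'abbbeedd')
  1 → (7, 'abeecccdacceefbddbdefafabbbeedd')
  2 → (15, 'acceefbddbdefafabbbeedd')
  3 → (28, 'afabbbeedd')
  4 → (6, 'babeecccdacceefbddbdefafabbbeedd')
  5 → (31, 'bbbeedd')
  6 → (32, 'bbeedd')
  7 → (2, 'bdbfbabeecccdacceefbddbdefafabbbeedd')
  8 → (21, 'bddbdefafabbbeedd')
  9 → (24, 'bdefafabbbeedd')
  10 → (8, 'beecccdacceefbddbdefafabbbeedd')
  11 → (33, 'beedd')
  12 → (4, 'bfbabeecccdacceefbddbdefafabbbeedd')
  13 → (11, 'cccdacceefbddbdefafabbbeedd')
  14 → (12, 'ccdacceefbddbdefafabbbeedd')
  15 → (16, 'cceefbddbdefafabbbeedd')
  16 → (13, 'cdacceefbddbdefafabbbeedd')
  17 → (17, 'ceefbddbdefafabbbeedd')
  18 → (37, 'd')
  19 → (14, 'dacceefbddbdefafabbbeedd')
  20 → (1, 'dbdbfbabeecccdacceefbddbdefafabbbeedd')
  21 → (23, 'dbdefafabbbeedd')
  22 → (3, 'dbfbabeecccdacceefbddbdefafabbbeedd')
  23 → (36, 'dd')
  24 → (22, 'ddbdefafabbbeedd')
  25 → (25, 'defafabbbeedd')
  26 → (10, 'ecccdacceefbddbdefafabbbeedd')
  27 → (0, 'edbdbfbabeecccdacceefbddbdefafabbbeedd')
  28 → (35, 'edd')
  29 → (9, 'eecccdacceefbddbdefafabbbeedd')
  30 → (34, 'eedd')
  31 → (18, 'eefbddbdefafabbbeedd')
  32 → (26, 'efafabbbeedd')
  33 → (19, 'efbddbdefafabbbeedd')
  34 → (29, 'fabbbeedd')
  35 → (27, 'fafabbbeedd')
  36 → (5, 'fbabeecccdacceefbddbdefafabbbeedd')
  37 → (20, 'fbddbdefafabbbeedd')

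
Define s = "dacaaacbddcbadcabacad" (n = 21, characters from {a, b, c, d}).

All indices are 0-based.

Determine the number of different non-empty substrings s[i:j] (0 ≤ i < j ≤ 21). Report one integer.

204

sorted suffixes:
  #0 SA[0]=3  'aaacbddcbadcabacad'
  #1 SA[1]=4  'aacbddcbadcabacad'
  #2 SA[2]=15  'abacad'
  #3 SA[3]=1  'acaaacbddcbadcabacad'
  #4 SA[4]=17  'acad'
  #5 SA[5]=5  'acbddcbadcabacad'
  #6 SA[6]=19  'ad'
  #7 SA[7]=12  'adcabacad'
  #8 SA[8]=16  'bacad'
  #9 SA[9]=11  'badcabacad'
  #10 SA[10]=7  'bddcbadcabacad'
  #11 SA[11]=2  'caaacbddcbadcabacad'
  #12 SA[12]=14  'cabacad'
  #13 SA[13]=18  'cad'
  #14 SA[14]=10  'cbadcabacad'
  #15 SA[15]=6  'cbddcbadcabacad'
  #16 SA[16]=20  'd'
  #17 SA[17]=0  'dacaaacbddcbadcabacad'
  #18 SA[18]=13  'dcabacad'
  #19 SA[19]=9  'dcbadcabacad'
  #20 SA[20]=8  'ddcbadcabacad'

SA = [3, 4, 15, 1, 17, 5, 19, 12, 16, 11, 7, 2, 14, 18, 10, 6, 20, 0, 13, 9, 8]
[i] adj suffixes → lcp
  [1] 3/4 → 2 ('aa')
  [2] 4/15 → 1 ('a')
  [3] 15/1 → 1 ('a')
  [4] 1/17 → 3 ('aca')
  [5] 17/5 → 2 ('ac')
  [6] 5/19 → 1 ('a')
  [7] 19/12 → 2 ('ad')
  [8] 12/16 → 0 ('')
  [9] 16/11 → 2 ('ba')
  [10] 11/7 → 1 ('b')
  [11] 7/2 → 0 ('')
  [12] 2/14 → 2 ('ca')
  [13] 14/18 → 2 ('ca')
  [14] 18/10 → 1 ('c')
  [15] 10/6 → 2 ('cb')
  [16] 6/20 → 0 ('')
  [17] 20/0 → 1 ('d')
  [18] 0/13 → 1 ('d')
  [19] 13/9 → 2 ('dc')
  [20] 9/8 → 1 ('d')

n(n+1)/2 = 21·22/2 = 231
Σ LCP = 0 + 2 + 1 + 1 + 3 + 2 + 1 + 2 + 0 + 2 + 1 + 0 + 2 + 2 + 1 + 2 + 0 + 1 + 1 + 2 + 1 = 27
distinct = 231 − 27 = 204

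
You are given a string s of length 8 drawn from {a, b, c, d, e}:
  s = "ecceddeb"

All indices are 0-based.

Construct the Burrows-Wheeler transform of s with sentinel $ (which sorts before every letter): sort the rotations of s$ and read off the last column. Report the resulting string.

rank  rotation   last
    0  $ecceddeb  b
    1  b$eccedde  e
    2  cceddeb$e  e
    3  ceddeb$ec  c
    4  ddeb$ecce  e
    5  deb$ecced  d
    6  eb$eccedd  d
    7  ecceddeb$  $
    8  eddeb$ecc  c

beecedd$c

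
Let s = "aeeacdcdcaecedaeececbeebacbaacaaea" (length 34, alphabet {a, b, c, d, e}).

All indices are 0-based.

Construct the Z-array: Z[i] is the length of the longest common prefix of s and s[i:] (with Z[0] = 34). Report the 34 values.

Z[0]=34
i=1: fresh scan; Z[1]=0
i=2: fresh scan; Z[2]=0
i=3: fresh scan; Z[3]=1 extend→box=[3,4)
i=4: fresh scan; Z[4]=0
i=5: fresh scan; Z[5]=0
i=6: fresh scan; Z[6]=0
i=7: fresh scan; Z[7]=0
i=8: fresh scan; Z[8]=0
i=9: fresh scan; Z[9]=2 extend→box=[9,11)
i=10: min(r-i=1, Z[1]=0)=0; Z[10]=0
i=11: fresh scan; Z[11]=0
i=12: fresh scan; Z[12]=0
i=13: fresh scan; Z[13]=0
i=14: fresh scan; Z[14]=3 extend→box=[14,17)
i=15: min(r-i=2, Z[1]=0)=0; Z[15]=0
i=16: min(r-i=1, Z[2]=0)=0; Z[16]=0
i=17: fresh scan; Z[17]=0
i=18: fresh scan; Z[18]=0
i=19: fresh scan; Z[19]=0
i=20: fresh scan; Z[20]=0
i=21: fresh scan; Z[21]=0
i=22: fresh scan; Z[22]=0
i=23: fresh scan; Z[23]=0
i=24: fresh scan; Z[24]=1 extend→box=[24,25)
i=25: fresh scan; Z[25]=0
i=26: fresh scan; Z[26]=0
i=27: fresh scan; Z[27]=1 extend→box=[27,28)
i=28: fresh scan; Z[28]=1 extend→box=[28,29)
i=29: fresh scan; Z[29]=0
i=30: fresh scan; Z[30]=1 extend→box=[30,31)
i=31: fresh scan; Z[31]=2 extend→box=[31,33)
i=32: min(r-i=1, Z[1]=0)=0; Z[32]=0
i=33: fresh scan; Z[33]=1 extend→box=[33,34)

[34, 0, 0, 1, 0, 0, 0, 0, 0, 2, 0, 0, 0, 0, 3, 0, 0, 0, 0, 0, 0, 0, 0, 0, 1, 0, 0, 1, 1, 0, 1, 2, 0, 1]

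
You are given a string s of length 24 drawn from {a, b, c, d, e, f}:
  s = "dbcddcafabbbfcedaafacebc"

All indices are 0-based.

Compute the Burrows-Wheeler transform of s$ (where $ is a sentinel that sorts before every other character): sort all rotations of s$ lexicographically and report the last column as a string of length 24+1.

rank  rotation                   last
    0  $dbcddcafabbbfcedaafacebc  c
    1  aafacebc$dbcddcafabbbfced  d
    2  abbbfcedaafacebc$dbcddcaf  f
    3  acebc$dbcddcafabbbfcedaaf  f
    4  afabbbfcedaafacebc$dbcddc  c
    5  afacebc$dbcddcafabbbfceda  a
    6  bbbfcedaafacebc$dbcddcafa  a
    7  bbfcedaafacebc$dbcddcafab  b
    8  bc$dbcddcafabbbfcedaaface  e
    9  bcddcafabbbfcedaafacebc$d  d
   10  bfcedaafacebc$dbcddcafabb  b
   11  c$dbcddcafabbbfcedaafaceb  b
   12  cafabbbfcedaafacebc$dbcdd  d
   13  cddcafabbbfcedaafacebc$db  b
   14  cebc$dbcddcafabbbfcedaafa  a
   15  cedaafacebc$dbcddcafabbbf  f
   16  daafacebc$dbcddcafabbbfce  e
   17  dbcddcafabbbfcedaafacebc$  $
   18  dcafabbbfcedaafacebc$dbcd  d
   19  ddcafabbbfcedaafacebc$dbc  c
   20  ebc$dbcddcafabbbfcedaafac  c
   21  edaafacebc$dbcddcafabbbfc  c
   22  fabbbfcedaafacebc$dbcddca  a
   23  facebc$dbcddcafabbbfcedaa  a
   24  fcedaafacebc$dbcddcafabbb  b

cdffcaabedbbdbafe$dcccaab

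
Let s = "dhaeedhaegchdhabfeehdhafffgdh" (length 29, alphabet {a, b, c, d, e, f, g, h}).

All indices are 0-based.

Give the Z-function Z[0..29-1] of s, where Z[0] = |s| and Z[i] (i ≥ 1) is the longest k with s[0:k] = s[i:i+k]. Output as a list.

[29, 0, 0, 0, 0, 4, 0, 0, 0, 0, 0, 0, 3, 0, 0, 0, 0, 0, 0, 0, 3, 0, 0, 0, 0, 0, 0, 2, 0]

Z[0]=29
i=1: fresh scan; Z[1]=0
i=2: fresh scan; Z[2]=0
i=3: fresh scan; Z[3]=0
i=4: fresh scan; Z[4]=0
i=5: fresh scan; Z[5]=4 scan→box=[5,9)
i=6: min(r-i=3, Z[1]=0)=0; Z[6]=0
i=7: min(r-i=2, Z[2]=0)=0; Z[7]=0
i=8: min(r-i=1, Z[3]=0)=0; Z[8]=0
i=9: fresh scan; Z[9]=0
i=10: fresh scan; Z[10]=0
i=11: fresh scan; Z[11]=0
i=12: fresh scan; Z[12]=3 scan→box=[12,15)
i=13: min(r-i=2, Z[1]=0)=0; Z[13]=0
i=14: min(r-i=1, Z[2]=0)=0; Z[14]=0
i=15: fresh scan; Z[15]=0
i=16: fresh scan; Z[16]=0
i=17: fresh scan; Z[17]=0
i=18: fresh scan; Z[18]=0
i=19: fresh scan; Z[19]=0
i=20: fresh scan; Z[20]=3 scan→box=[20,23)
i=21: min(r-i=2, Z[1]=0)=0; Z[21]=0
i=22: min(r-i=1, Z[2]=0)=0; Z[22]=0
i=23: fresh scan; Z[23]=0
i=24: fresh scan; Z[24]=0
i=25: fresh scan; Z[25]=0
i=26: fresh scan; Z[26]=0
i=27: fresh scan; Z[27]=2 scan→box=[27,29)
i=28: min(r-i=1, Z[1]=0)=0; Z[28]=0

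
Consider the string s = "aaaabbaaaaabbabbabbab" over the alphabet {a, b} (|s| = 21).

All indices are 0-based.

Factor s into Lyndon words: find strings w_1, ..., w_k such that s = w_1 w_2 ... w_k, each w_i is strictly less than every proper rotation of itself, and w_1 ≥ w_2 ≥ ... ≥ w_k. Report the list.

emit factor 1: 'aaaabb' (i=0, period=6)
emit factor 2: 'aaaaabbabbabbab' (i=6, period=15)

["aaaabb", "aaaaabbabbabbab"]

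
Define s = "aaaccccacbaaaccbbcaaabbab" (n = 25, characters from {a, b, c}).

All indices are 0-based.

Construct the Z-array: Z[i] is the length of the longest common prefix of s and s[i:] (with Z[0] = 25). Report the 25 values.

[25, 2, 1, 0, 0, 0, 0, 1, 0, 0, 5, 2, 1, 0, 0, 0, 0, 0, 3, 2, 1, 0, 0, 1, 0]

Z[0]=25
i=1: outside box; Z[1]=2 extend→box=[1,3)
i=2: min(r-i=1, Z[1]=2)=1; Z[2]=1
i=3: outside box; Z[3]=0
i=4: outside box; Z[4]=0
i=5: outside box; Z[5]=0
i=6: outside box; Z[6]=0
i=7: outside box; Z[7]=1 extend→box=[7,8)
i=8: outside box; Z[8]=0
i=9: outside box; Z[9]=0
i=10: outside box; Z[10]=5 extend→box=[10,15)
i=11: min(r-i=4, Z[1]=2)=2; Z[11]=2
i=12: min(r-i=3, Z[2]=1)=1; Z[12]=1
i=13: min(r-i=2, Z[3]=0)=0; Z[13]=0
i=14: min(r-i=1, Z[4]=0)=0; Z[14]=0
i=15: outside box; Z[15]=0
i=16: outside box; Z[16]=0
i=17: outside box; Z[17]=0
i=18: outside box; Z[18]=3 extend→box=[18,21)
i=19: min(r-i=2, Z[1]=2)=2; Z[19]=2
i=20: min(r-i=1, Z[2]=1)=1; Z[20]=1
i=21: outside box; Z[21]=0
i=22: outside box; Z[22]=0
i=23: outside box; Z[23]=1 extend→box=[23,24)
i=24: outside box; Z[24]=0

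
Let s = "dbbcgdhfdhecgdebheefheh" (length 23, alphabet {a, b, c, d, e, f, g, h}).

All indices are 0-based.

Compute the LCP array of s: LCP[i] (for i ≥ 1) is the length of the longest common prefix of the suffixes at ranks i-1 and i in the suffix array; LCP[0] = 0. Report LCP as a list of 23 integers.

[0, 1, 1, 0, 3, 0, 1, 1, 2, 0, 1, 1, 1, 1, 0, 1, 0, 2, 0, 1, 2, 2, 1]

sorted suffixes:
  #0 SA[0]=1  'bbcgdhfdhecgdebheefheh'
  #1 SA[1]=2  'bcgdhfdhecgdebheefheh'
  #2 SA[2]=15  'bheefheh'
  #3 SA[3]=11  'cgdebheefheh'
  #4 SA[4]=3  'cgdhfdhecgdebheefheh'
  #5 SA[5]=0  'dbbcgdhfdhecgdebheefheh'
  #6 SA[6]=13  'debheefheh'
  #7 SA[7]=8  'dhecgdebheefheh'
  #8 SA[8]=5  'dhfdhecgdebheefheh'
  #9 SA[9]=14  'ebheefheh'
  #10 SA[10]=10  'ecgdebheefheh'
  #11 SA[11]=17  'eefheh'
  #12 SA[12]=18  'efheh'
  #13 SA[13]=21  'eh'
  #14 SA[14]=7  'fdhecgdebheefheh'
  #15 SA[15]=19  'fheh'
  #16 SA[16]=12  'gdebheefheh'
  #17 SA[17]=4  'gdhfdhecgdebheefheh'
  #18 SA[18]=22  'h'
  #19 SA[19]=9  'hecgdebheefheh'
  #20 SA[20]=16  'heefheh'
  #21 SA[21]=20  'heh'
  #22 SA[22]=6  'hfdhecgdebheefheh'

SA = [1, 2, 15, 11, 3, 0, 13, 8, 5, 14, 10, 17, 18, 21, 7, 19, 12, 4, 22, 9, 16, 20, 6]
i: (SA[i-1],SA[i]) lcp shared
  1: (1,2) 1 'b'
  2: (2,15) 1 'b'
  3: (15,11) 0 ''
  4: (11,3) 3 'cgd'
  5: (3,0) 0 ''
  6: (0,13) 1 'd'
  7: (13,8) 1 'd'
  8: (8,5) 2 'dh'
  9: (5,14) 0 ''
  10: (14,10) 1 'e'
  11: (10,17) 1 'e'
  12: (17,18) 1 'e'
  13: (18,21) 1 'e'
  14: (21,7) 0 ''
  15: (7,19) 1 'f'
  16: (19,12) 0 ''
  17: (12,4) 2 'gd'
  18: (4,22) 0 ''
  19: (22,9) 1 'h'
  20: (9,16) 2 'he'
  21: (16,20) 2 'he'
  22: (20,6) 1 'h'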